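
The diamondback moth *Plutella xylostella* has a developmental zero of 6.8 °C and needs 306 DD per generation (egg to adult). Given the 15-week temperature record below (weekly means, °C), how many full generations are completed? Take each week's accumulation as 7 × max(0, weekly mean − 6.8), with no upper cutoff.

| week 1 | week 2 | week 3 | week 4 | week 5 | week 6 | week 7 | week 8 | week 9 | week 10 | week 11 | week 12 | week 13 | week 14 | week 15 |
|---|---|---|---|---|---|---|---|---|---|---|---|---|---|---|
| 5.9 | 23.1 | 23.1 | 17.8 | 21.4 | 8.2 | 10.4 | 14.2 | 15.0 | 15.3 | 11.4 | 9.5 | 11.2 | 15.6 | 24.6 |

Weekly DD (7 × max(0, T̄ − 6.8)): 0.0, 114.1, 114.1, 77.0, 102.2, 9.8, 25.2, 51.8, 57.4, 59.5, 32.2, 18.9, 30.8, 61.6, 124.6.
Season total = 879.2 DD.
Complete generations = ⌊879.2 / 306⌋ = 2.

2 generations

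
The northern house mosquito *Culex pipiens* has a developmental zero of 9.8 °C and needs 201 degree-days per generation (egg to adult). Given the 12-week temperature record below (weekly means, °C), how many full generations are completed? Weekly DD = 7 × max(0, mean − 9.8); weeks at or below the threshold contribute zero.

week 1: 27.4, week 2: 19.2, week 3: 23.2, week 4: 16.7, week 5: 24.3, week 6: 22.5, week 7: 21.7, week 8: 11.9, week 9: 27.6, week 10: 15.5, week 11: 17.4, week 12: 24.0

4 generations

Weekly DD (7 × max(0, T̄ − 9.8)): 123.2, 65.8, 93.8, 48.3, 101.5, 88.9, 83.3, 14.7, 124.6, 39.9, 53.2, 99.4.
Season total = 936.6 DD.
Complete generations = ⌊936.6 / 201⌋ = 4.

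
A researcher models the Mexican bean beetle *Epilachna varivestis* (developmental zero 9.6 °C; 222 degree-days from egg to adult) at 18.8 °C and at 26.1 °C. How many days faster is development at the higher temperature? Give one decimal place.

10.7 days

At 18.8 °C: 222 / (18.8 − 9.6) = 222 / 9.2 = 24.130 d.
At 26.1 °C: 222 / (26.1 − 9.6) = 222 / 16.5 = 13.455 d.
Difference = |24.130 − 13.455| = 10.676 ≈ 10.7 days.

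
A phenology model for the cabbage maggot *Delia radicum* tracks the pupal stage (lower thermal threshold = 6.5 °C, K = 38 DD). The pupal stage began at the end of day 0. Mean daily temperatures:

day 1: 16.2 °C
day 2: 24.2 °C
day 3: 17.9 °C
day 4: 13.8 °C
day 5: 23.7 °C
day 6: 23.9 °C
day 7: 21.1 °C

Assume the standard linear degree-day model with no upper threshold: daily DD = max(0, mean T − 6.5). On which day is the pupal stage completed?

day 3

Daily DD above 6.5 °C: 9.7, 17.7, 11.4, 7.3, 17.2, 17.4, 14.6.
Cumulative: 9.7, 27.4, 38.8, 46.1, 63.3, 80.7, 95.3.
The total first reaches 38 DD on day 3.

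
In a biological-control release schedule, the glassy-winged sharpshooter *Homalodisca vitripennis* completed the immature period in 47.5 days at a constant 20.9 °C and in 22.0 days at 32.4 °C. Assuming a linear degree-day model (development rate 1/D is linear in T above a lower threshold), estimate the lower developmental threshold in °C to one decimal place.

Linear rate model ⇒ the product D·(T − T_b) is constant across temperatures.
47.5·(20.9 − T_b) = 22.0·(32.4 − T_b)
T_b = (47.5·20.9 − 22.0·32.4) / (47.5 − 22.0) = 279.95 / 25.5 = 10.978 °C ≈ 11.0 °C.

11.0 °C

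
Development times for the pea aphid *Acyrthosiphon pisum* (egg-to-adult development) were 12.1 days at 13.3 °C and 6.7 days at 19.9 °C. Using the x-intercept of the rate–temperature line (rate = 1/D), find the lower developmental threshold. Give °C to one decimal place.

Equal thermal constants: D₁(T₁ − T_b) = D₂(T₂ − T_b).
12.1·(13.3 − T_b) = 6.7·(19.9 − T_b)
T_b = (12.1·13.3 − 6.7·19.9) / (12.1 − 6.7) = 27.60 / 5.4 = 5.111 °C ≈ 5.1 °C.

5.1 °C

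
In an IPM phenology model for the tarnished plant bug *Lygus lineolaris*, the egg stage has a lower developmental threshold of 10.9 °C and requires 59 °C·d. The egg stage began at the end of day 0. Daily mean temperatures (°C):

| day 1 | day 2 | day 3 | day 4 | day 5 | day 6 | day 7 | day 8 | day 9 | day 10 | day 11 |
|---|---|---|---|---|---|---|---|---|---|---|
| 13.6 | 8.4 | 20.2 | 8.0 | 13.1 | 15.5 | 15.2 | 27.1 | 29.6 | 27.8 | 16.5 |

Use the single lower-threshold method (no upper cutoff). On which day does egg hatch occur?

day 10

Daily DD above 10.9 °C: 2.7, 0.0, 9.3, 0.0, 2.2, 4.6, 4.3, 16.2, 18.7, 16.9, 5.6.
Cumulative: 2.7, 2.7, 12.0, 12.0, 14.2, 18.8, 23.1, 39.3, 58.0, 74.9, 80.5.
The total first reaches 59 DD on day 10.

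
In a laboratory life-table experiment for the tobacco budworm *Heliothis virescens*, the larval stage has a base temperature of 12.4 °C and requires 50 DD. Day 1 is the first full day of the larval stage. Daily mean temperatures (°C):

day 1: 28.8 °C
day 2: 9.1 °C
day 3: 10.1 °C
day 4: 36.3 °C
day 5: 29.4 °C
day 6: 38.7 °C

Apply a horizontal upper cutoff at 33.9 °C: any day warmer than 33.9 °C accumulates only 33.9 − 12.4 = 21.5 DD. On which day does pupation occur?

day 5

Daily DD above 12.4 °C (capped at 21.5): 16.4, 0.0, 0.0, 21.5, 17.0, 21.5.
Cumulative: 16.4, 16.4, 16.4, 37.9, 54.9, 76.4.
The total first reaches 50 DD on day 5.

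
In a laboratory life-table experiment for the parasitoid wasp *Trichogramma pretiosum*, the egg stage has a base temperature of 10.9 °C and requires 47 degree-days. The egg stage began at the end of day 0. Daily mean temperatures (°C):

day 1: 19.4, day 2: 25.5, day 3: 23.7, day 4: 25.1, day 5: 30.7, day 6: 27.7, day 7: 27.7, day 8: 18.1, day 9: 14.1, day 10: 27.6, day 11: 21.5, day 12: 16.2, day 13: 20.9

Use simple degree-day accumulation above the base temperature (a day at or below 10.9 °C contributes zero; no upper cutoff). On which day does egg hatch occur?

Daily DD above 10.9 °C: 8.5, 14.6, 12.8, 14.2, 19.8, 16.8, 16.8, 7.2, 3.2, 16.7, 10.6, 5.3, 10.0.
Cumulative: 8.5, 23.1, 35.9, 50.1, 69.9, 86.7, 103.5, 110.7, 113.9, 130.6, 141.2, 146.5, 156.5.
The total first reaches 47 DD on day 4.

day 4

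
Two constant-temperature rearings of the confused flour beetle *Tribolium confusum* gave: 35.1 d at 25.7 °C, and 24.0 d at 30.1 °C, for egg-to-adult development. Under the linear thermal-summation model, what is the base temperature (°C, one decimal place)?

16.2 °C

Under the model K = D·(T − T_b), so D₁·(T₁ − T_b) = D₂·(T₂ − T_b).
35.1·(25.7 − T_b) = 24.0·(30.1 − T_b)
T_b = (35.1·25.7 − 24.0·30.1) / (35.1 − 24.0) = 179.67 / 11.1 = 16.186 °C ≈ 16.2 °C.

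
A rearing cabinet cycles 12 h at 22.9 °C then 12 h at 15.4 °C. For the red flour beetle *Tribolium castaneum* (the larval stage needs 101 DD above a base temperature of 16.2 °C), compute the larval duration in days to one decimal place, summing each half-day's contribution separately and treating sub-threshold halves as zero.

Day half: max(0, 22.9 − 16.2) × 0.5 = 6.7 × 0.5 = 3.35 DD.
Night half: max(0, 15.4 − 16.2) × 0.5 = 0.0 × 0.5 = 0.00 DD.
Per 24 h: 3.35 DD/day.
Duration = 101 / 3.35 = 30.149 ≈ 30.1 days.

30.1 days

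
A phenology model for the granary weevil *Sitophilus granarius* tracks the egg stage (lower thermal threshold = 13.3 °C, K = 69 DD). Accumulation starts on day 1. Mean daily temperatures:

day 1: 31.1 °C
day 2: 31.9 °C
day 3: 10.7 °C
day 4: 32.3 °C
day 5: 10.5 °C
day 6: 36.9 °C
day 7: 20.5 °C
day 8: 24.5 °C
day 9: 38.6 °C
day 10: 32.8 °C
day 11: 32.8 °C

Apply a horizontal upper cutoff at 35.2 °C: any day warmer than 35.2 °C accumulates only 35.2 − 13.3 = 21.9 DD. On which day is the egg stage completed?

day 6

Daily DD above 13.3 °C (capped at 21.9): 17.8, 18.6, 0.0, 19.0, 0.0, 21.9, 7.2, 11.2, 21.9, 19.5, 19.5.
Cumulative: 17.8, 36.4, 36.4, 55.4, 55.4, 77.3, 84.5, 95.7, 117.6, 137.1, 156.6.
The total first reaches 69 DD on day 6.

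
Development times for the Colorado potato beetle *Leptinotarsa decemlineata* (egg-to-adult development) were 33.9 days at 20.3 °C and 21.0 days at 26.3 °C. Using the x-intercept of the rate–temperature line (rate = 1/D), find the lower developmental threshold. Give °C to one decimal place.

10.5 °C

Under the model K = D·(T − T_b), so D₁·(T₁ − T_b) = D₂·(T₂ − T_b).
33.9·(20.3 − T_b) = 21.0·(26.3 − T_b)
T_b = (33.9·20.3 − 21.0·26.3) / (33.9 − 21.0) = 135.87 / 12.9 = 10.533 °C ≈ 10.5 °C.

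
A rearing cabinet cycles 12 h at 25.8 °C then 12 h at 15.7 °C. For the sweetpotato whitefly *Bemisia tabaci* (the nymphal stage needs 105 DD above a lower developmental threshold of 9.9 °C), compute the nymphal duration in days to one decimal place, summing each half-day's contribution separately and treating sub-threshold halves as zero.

9.7 days

Day half: max(0, 25.8 − 9.9) × 0.5 = 15.9 × 0.5 = 7.95 DD.
Night half: max(0, 15.7 − 9.9) × 0.5 = 5.8 × 0.5 = 2.90 DD.
Per 24 h: 10.85 DD/day.
Duration = 105 / 10.85 = 9.677 ≈ 9.7 days.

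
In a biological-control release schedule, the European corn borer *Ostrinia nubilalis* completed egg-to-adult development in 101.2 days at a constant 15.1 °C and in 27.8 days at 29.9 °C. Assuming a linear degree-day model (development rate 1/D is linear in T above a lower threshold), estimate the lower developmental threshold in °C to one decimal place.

9.5 °C

Equal thermal constants: D₁(T₁ − T_b) = D₂(T₂ − T_b).
101.2·(15.1 − T_b) = 27.8·(29.9 − T_b)
T_b = (101.2·15.1 − 27.8·29.9) / (101.2 − 27.8) = 696.90 / 73.4 = 9.495 °C ≈ 9.5 °C.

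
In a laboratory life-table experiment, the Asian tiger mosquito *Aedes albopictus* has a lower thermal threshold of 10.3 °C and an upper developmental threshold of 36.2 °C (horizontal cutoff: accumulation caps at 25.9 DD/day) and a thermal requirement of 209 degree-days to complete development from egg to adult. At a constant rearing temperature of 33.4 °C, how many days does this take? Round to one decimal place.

9.0 days

Daily accumulation = 33.4 − 10.3 = 23.1 DD/day.
Duration = 209 / 23.1 = 9.048 ≈ 9.0 days.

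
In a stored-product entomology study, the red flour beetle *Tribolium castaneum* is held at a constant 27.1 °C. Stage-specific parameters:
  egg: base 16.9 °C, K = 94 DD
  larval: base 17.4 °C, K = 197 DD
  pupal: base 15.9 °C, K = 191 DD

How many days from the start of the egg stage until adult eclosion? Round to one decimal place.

egg: 94 / (27.1 − 16.9) = 94 / 10.2 = 9.216 d.
larval: 197 / (27.1 − 17.4) = 197 / 9.7 = 20.309 d.
pupal: 191 / (27.1 − 15.9) = 191 / 11.2 = 17.054 d.
Sum = 46.579 ≈ 46.6 days.

46.6 days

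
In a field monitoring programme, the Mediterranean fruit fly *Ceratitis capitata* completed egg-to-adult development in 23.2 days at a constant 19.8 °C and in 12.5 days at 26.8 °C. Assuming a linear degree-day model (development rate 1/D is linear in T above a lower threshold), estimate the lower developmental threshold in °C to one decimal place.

11.6 °C

Linear rate model ⇒ the product D·(T − T_b) is constant across temperatures.
23.2·(19.8 − T_b) = 12.5·(26.8 − T_b)
T_b = (23.2·19.8 − 12.5·26.8) / (23.2 − 12.5) = 124.36 / 10.7 = 11.622 °C ≈ 11.6 °C.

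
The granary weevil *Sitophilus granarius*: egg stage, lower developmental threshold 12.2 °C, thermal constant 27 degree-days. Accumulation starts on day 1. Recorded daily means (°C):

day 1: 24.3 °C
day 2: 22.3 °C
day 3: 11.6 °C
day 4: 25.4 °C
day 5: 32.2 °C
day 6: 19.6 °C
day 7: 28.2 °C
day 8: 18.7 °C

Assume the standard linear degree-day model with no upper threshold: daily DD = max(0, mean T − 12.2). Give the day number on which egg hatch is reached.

Daily DD above 12.2 °C: 12.1, 10.1, 0.0, 13.2, 20.0, 7.4, 16.0, 6.5.
Cumulative: 12.1, 22.2, 22.2, 35.4, 55.4, 62.8, 78.8, 85.3.
The total first reaches 27 DD on day 4.

day 4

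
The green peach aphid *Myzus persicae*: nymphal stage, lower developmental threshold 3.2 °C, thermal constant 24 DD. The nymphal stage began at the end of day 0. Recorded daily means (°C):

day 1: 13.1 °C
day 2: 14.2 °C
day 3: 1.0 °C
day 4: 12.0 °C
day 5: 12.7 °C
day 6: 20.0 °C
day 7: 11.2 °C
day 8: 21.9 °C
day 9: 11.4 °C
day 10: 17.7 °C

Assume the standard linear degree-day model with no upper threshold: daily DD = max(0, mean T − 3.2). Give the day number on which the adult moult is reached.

Daily DD above 3.2 °C: 9.9, 11.0, 0.0, 8.8, 9.5, 16.8, 8.0, 18.7, 8.2, 14.5.
Cumulative: 9.9, 20.9, 20.9, 29.7, 39.2, 56.0, 64.0, 82.7, 90.9, 105.4.
The total first reaches 24 DD on day 4.

day 4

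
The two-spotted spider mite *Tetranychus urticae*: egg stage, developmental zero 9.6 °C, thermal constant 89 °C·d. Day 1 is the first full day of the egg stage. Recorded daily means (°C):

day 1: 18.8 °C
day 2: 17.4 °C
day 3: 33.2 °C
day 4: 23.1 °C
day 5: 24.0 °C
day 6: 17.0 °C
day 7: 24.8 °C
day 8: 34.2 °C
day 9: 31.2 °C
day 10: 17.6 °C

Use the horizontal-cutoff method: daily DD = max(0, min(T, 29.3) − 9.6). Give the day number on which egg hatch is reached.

day 8

Daily DD above 9.6 °C (capped at 19.7): 9.2, 7.8, 19.7, 13.5, 14.4, 7.4, 15.2, 19.7, 19.7, 8.0.
Cumulative: 9.2, 17.0, 36.7, 50.2, 64.6, 72.0, 87.2, 106.9, 126.6, 134.6.
The total first reaches 89 DD on day 8.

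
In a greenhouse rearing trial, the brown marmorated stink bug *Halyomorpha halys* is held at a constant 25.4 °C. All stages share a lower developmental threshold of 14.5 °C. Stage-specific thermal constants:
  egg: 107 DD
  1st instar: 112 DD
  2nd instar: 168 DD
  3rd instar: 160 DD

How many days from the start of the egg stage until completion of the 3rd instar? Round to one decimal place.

50.2 days

Daily accumulation at 25.4 °C = 25.4 − 14.5 = 10.9 DD/day.
Total K = 107 + 112 + 168 + 160 = 547 DD.
Total duration = 547 / 10.9 = 50.183 ≈ 50.2 days.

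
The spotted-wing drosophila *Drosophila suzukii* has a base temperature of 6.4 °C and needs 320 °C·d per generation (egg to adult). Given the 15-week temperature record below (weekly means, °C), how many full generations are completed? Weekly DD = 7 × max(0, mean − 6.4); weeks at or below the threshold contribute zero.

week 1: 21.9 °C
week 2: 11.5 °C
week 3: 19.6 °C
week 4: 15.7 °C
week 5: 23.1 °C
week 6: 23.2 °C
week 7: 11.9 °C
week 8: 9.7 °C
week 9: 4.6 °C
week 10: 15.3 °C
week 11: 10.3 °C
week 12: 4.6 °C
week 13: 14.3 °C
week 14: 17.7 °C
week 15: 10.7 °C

Weekly DD (7 × max(0, T̄ − 6.4)): 108.5, 35.7, 92.4, 65.1, 116.9, 117.6, 38.5, 23.1, 0.0, 62.3, 27.3, 0.0, 55.3, 79.1, 30.1.
Season total = 851.9 DD.
Complete generations = ⌊851.9 / 320⌋ = 2.

2 generations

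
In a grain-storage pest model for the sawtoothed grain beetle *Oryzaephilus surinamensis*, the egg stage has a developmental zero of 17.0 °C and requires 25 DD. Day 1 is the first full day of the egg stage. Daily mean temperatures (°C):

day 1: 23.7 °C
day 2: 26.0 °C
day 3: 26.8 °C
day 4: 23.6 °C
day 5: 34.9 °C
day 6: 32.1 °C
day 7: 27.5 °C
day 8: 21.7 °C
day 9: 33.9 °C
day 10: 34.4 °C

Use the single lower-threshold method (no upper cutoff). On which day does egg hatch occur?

day 3

Daily DD above 17.0 °C: 6.7, 9.0, 9.8, 6.6, 17.9, 15.1, 10.5, 4.7, 16.9, 17.4.
Cumulative: 6.7, 15.7, 25.5, 32.1, 50.0, 65.1, 75.6, 80.3, 97.2, 114.6.
The total first reaches 25 DD on day 3.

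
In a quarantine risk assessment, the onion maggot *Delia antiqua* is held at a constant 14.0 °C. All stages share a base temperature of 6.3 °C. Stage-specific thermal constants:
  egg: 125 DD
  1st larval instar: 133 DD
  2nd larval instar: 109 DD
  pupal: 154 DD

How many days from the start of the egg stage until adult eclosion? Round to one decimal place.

67.7 days

Daily accumulation at 14.0 °C = 14.0 − 6.3 = 7.7 DD/day.
Total K = 125 + 133 + 109 + 154 = 521 DD.
Total duration = 521 / 7.7 = 67.662 ≈ 67.7 days.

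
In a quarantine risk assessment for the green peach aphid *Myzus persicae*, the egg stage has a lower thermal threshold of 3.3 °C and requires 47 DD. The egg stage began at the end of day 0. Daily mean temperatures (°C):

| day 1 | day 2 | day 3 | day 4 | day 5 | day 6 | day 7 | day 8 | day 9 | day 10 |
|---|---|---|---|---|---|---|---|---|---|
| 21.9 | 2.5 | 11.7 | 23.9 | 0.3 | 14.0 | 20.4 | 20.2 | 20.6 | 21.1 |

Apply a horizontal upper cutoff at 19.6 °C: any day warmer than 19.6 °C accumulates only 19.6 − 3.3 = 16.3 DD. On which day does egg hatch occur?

day 6

Daily DD above 3.3 °C (capped at 16.3): 16.3, 0.0, 8.4, 16.3, 0.0, 10.7, 16.3, 16.3, 16.3, 16.3.
Cumulative: 16.3, 16.3, 24.7, 41.0, 41.0, 51.7, 68.0, 84.3, 100.6, 116.9.
The total first reaches 47 DD on day 6.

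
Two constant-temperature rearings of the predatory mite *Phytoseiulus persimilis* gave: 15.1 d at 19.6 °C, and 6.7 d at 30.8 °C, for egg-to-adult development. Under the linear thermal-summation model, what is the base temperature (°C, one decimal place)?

10.7 °C

Equal thermal constants: D₁(T₁ − T_b) = D₂(T₂ − T_b).
15.1·(19.6 − T_b) = 6.7·(30.8 − T_b)
T_b = (15.1·19.6 − 6.7·30.8) / (15.1 − 6.7) = 89.60 / 8.4 = 10.667 °C ≈ 10.7 °C.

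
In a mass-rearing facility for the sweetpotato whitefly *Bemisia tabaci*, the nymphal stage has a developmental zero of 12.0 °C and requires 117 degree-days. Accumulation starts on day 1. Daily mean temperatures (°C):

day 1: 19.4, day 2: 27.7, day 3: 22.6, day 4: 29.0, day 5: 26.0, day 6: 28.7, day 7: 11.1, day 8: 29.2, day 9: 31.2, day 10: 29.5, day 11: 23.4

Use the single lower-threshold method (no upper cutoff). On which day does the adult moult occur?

day 9

Daily DD above 12.0 °C: 7.4, 15.7, 10.6, 17.0, 14.0, 16.7, 0.0, 17.2, 19.2, 17.5, 11.4.
Cumulative: 7.4, 23.1, 33.7, 50.7, 64.7, 81.4, 81.4, 98.6, 117.8, 135.3, 146.7.
The total first reaches 117 DD on day 9.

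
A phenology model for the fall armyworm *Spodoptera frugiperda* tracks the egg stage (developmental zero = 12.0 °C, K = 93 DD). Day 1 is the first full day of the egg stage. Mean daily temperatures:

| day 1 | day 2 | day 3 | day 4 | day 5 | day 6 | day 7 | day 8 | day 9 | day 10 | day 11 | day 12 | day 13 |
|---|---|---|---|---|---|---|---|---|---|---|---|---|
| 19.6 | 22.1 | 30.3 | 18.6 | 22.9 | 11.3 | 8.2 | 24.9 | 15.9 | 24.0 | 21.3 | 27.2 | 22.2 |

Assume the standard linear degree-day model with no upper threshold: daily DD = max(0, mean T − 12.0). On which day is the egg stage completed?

Daily DD above 12.0 °C: 7.6, 10.1, 18.3, 6.6, 10.9, 0.0, 0.0, 12.9, 3.9, 12.0, 9.3, 15.2, 10.2.
Cumulative: 7.6, 17.7, 36.0, 42.6, 53.5, 53.5, 53.5, 66.4, 70.3, 82.3, 91.6, 106.8, 117.0.
The total first reaches 93 DD on day 12.

day 12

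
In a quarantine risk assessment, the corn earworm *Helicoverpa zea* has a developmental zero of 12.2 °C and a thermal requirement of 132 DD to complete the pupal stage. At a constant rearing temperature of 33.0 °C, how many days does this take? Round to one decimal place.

6.3 days

Daily accumulation = 33.0 − 12.2 = 20.8 DD/day.
Duration = 132 / 20.8 = 6.346 ≈ 6.3 days.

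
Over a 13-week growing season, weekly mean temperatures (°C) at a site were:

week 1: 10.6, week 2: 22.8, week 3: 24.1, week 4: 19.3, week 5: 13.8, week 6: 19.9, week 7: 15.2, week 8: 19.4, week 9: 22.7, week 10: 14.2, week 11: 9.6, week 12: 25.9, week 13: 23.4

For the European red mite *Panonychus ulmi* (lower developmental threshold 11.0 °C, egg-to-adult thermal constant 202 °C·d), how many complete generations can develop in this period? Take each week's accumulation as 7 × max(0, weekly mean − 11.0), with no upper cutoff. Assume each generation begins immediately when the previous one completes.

Weekly DD (7 × max(0, T̄ − 11.0)): 0.0, 82.6, 91.7, 58.1, 19.6, 62.3, 29.4, 58.8, 81.9, 22.4, 0.0, 104.3, 86.8.
Season total = 697.9 DD.
Complete generations = ⌊697.9 / 202⌋ = 3.

3 generations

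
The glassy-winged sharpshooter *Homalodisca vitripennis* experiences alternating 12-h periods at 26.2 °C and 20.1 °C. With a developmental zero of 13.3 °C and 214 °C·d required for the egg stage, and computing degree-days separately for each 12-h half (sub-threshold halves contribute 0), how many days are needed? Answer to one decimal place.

21.7 days

Day half: max(0, 26.2 − 13.3) × 0.5 = 12.9 × 0.5 = 6.45 DD.
Night half: max(0, 20.1 − 13.3) × 0.5 = 6.8 × 0.5 = 3.40 DD.
Per 24 h: 9.85 DD/day.
Duration = 214 / 9.85 = 21.726 ≈ 21.7 days.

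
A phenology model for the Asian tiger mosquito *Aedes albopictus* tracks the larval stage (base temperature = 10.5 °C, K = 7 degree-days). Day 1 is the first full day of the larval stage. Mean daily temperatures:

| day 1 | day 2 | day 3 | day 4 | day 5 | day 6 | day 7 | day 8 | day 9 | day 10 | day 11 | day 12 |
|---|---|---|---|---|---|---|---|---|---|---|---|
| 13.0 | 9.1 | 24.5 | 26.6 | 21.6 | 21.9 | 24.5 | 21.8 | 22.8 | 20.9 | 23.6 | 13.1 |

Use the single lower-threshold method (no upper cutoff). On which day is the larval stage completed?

day 3

Daily DD above 10.5 °C: 2.5, 0.0, 14.0, 16.1, 11.1, 11.4, 14.0, 11.3, 12.3, 10.4, 13.1, 2.6.
Cumulative: 2.5, 2.5, 16.5, 32.6, 43.7, 55.1, 69.1, 80.4, 92.7, 103.1, 116.2, 118.8.
The total first reaches 7 DD on day 3.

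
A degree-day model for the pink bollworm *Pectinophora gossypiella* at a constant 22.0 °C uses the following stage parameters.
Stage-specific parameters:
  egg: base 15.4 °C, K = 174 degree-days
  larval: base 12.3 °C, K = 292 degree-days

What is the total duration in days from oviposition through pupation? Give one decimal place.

56.5 days

egg: 174 / (22.0 − 15.4) = 174 / 6.6 = 26.364 d.
larval: 292 / (22.0 − 12.3) = 292 / 9.7 = 30.103 d.
Sum = 56.467 ≈ 56.5 days.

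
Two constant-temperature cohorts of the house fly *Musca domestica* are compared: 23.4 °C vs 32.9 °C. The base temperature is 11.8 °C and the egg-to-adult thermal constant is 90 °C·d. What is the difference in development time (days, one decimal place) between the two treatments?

At 23.4 °C: 90 / (23.4 − 11.8) = 90 / 11.6 = 7.759 d.
At 32.9 °C: 90 / (32.9 − 11.8) = 90 / 21.1 = 4.265 d.
Difference = |7.759 − 4.265| = 3.493 ≈ 3.5 days.

3.5 days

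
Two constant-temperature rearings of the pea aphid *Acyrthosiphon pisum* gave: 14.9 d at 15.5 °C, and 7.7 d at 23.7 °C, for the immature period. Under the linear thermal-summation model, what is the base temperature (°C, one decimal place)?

6.7 °C

Under the model K = D·(T − T_b), so D₁·(T₁ − T_b) = D₂·(T₂ − T_b).
14.9·(15.5 − T_b) = 7.7·(23.7 − T_b)
T_b = (14.9·15.5 − 7.7·23.7) / (14.9 − 7.7) = 48.46 / 7.2 = 6.731 °C ≈ 6.7 °C.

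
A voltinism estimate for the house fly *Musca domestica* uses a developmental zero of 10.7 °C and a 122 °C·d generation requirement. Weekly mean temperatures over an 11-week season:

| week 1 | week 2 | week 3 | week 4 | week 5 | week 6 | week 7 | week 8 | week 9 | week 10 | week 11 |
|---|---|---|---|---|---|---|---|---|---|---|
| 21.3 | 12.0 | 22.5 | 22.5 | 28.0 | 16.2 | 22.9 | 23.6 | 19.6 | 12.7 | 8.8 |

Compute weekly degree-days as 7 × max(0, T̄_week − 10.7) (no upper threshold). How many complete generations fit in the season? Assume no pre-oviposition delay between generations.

Weekly DD (7 × max(0, T̄ − 10.7)): 74.2, 9.1, 82.6, 82.6, 121.1, 38.5, 85.4, 90.3, 62.3, 14.0, 0.0.
Season total = 660.1 DD.
Complete generations = ⌊660.1 / 122⌋ = 5.

5 generations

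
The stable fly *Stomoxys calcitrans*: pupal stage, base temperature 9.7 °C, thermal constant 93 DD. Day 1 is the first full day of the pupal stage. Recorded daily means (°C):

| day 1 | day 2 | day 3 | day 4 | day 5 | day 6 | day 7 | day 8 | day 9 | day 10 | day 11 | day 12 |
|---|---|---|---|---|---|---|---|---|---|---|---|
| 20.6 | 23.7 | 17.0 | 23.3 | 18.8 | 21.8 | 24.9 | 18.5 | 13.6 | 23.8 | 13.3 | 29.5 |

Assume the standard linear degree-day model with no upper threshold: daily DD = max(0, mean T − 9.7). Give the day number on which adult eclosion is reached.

day 9

Daily DD above 9.7 °C: 10.9, 14.0, 7.3, 13.6, 9.1, 12.1, 15.2, 8.8, 3.9, 14.1, 3.6, 19.8.
Cumulative: 10.9, 24.9, 32.2, 45.8, 54.9, 67.0, 82.2, 91.0, 94.9, 109.0, 112.6, 132.4.
The total first reaches 93 DD on day 9.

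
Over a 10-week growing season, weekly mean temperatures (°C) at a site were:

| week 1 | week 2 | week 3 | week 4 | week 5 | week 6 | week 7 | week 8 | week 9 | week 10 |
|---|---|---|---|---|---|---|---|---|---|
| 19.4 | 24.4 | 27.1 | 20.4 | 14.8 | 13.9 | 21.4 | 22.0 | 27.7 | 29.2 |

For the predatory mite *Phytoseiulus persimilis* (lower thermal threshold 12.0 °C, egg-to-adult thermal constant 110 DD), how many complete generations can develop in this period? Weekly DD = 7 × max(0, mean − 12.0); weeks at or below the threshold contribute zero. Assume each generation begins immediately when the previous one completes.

6 generations

Weekly DD (7 × max(0, T̄ − 12.0)): 51.8, 86.8, 105.7, 58.8, 19.6, 13.3, 65.8, 70.0, 109.9, 120.4.
Season total = 702.1 DD.
Complete generations = ⌊702.1 / 110⌋ = 6.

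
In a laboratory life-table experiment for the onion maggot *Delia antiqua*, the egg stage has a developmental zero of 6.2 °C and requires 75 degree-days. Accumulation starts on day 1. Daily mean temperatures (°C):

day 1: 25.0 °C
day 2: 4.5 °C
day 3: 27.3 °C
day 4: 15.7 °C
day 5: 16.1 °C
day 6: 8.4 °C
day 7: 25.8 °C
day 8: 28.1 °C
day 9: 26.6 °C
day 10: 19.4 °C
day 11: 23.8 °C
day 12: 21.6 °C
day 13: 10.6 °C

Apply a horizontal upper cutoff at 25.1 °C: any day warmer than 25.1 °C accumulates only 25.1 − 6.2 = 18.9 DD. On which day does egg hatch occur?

day 7

Daily DD above 6.2 °C (capped at 18.9): 18.8, 0.0, 18.9, 9.5, 9.9, 2.2, 18.9, 18.9, 18.9, 13.2, 17.6, 15.4, 4.4.
Cumulative: 18.8, 18.8, 37.7, 47.2, 57.1, 59.3, 78.2, 97.1, 116.0, 129.2, 146.8, 162.2, 166.6.
The total first reaches 75 DD on day 7.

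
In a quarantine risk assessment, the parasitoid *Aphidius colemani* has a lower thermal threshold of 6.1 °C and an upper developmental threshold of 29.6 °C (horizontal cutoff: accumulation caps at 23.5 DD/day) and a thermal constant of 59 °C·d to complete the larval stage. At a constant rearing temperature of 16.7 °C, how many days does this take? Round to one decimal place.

Daily accumulation = 16.7 − 6.1 = 10.6 DD/day.
Duration = 59 / 10.6 = 5.566 ≈ 5.6 days.

5.6 days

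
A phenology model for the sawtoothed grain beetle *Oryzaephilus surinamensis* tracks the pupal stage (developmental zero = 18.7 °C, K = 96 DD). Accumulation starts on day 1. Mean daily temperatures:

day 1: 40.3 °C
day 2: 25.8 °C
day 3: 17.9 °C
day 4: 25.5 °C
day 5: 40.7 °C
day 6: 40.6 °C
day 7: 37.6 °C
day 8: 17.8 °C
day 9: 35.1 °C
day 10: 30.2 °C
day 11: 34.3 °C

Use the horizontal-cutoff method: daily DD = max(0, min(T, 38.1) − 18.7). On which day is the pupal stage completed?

Daily DD above 18.7 °C (capped at 19.4): 19.4, 7.1, 0.0, 6.8, 19.4, 19.4, 18.9, 0.0, 16.4, 11.5, 15.6.
Cumulative: 19.4, 26.5, 26.5, 33.3, 52.7, 72.1, 91.0, 91.0, 107.4, 118.9, 134.5.
The total first reaches 96 DD on day 9.

day 9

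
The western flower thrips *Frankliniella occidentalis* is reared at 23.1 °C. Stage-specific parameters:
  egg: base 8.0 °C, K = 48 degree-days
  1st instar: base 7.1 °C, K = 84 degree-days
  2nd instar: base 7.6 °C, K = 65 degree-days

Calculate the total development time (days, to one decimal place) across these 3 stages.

12.6 days

egg: 48 / (23.1 − 8.0) = 48 / 15.1 = 3.179 d.
1st instar: 84 / (23.1 − 7.1) = 84 / 16.0 = 5.250 d.
2nd instar: 65 / (23.1 − 7.6) = 65 / 15.5 = 4.194 d.
Sum = 12.622 ≈ 12.6 days.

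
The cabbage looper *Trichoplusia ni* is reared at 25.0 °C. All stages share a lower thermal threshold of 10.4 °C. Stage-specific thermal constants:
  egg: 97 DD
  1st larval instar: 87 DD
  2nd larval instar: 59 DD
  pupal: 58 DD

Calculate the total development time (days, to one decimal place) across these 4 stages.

20.6 days

Daily accumulation at 25.0 °C = 25.0 − 10.4 = 14.6 DD/day.
Total K = 97 + 87 + 59 + 58 = 301 DD.
Total duration = 301 / 14.6 = 20.616 ≈ 20.6 days.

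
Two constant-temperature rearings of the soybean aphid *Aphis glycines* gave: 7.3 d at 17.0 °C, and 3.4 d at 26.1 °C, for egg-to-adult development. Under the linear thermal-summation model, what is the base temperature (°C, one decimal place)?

Under the model K = D·(T − T_b), so D₁·(T₁ − T_b) = D₂·(T₂ − T_b).
7.3·(17.0 − T_b) = 3.4·(26.1 − T_b)
T_b = (7.3·17.0 − 3.4·26.1) / (7.3 − 3.4) = 35.36 / 3.9 = 9.067 °C ≈ 9.1 °C.

9.1 °C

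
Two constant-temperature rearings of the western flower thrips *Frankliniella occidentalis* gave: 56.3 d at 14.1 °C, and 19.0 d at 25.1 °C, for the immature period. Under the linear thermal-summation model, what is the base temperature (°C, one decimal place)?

Under the model K = D·(T − T_b), so D₁·(T₁ − T_b) = D₂·(T₂ − T_b).
56.3·(14.1 − T_b) = 19.0·(25.1 − T_b)
T_b = (56.3·14.1 − 19.0·25.1) / (56.3 − 19.0) = 316.93 / 37.3 = 8.497 °C ≈ 8.5 °C.

8.5 °C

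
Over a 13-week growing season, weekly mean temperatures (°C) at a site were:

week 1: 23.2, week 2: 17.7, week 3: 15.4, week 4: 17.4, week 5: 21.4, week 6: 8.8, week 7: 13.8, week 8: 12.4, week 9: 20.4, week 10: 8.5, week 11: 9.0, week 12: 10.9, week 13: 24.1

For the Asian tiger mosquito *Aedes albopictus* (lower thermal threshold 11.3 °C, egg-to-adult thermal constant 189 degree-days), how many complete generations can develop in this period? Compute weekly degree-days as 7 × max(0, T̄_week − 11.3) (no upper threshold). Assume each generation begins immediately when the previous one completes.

Weekly DD (7 × max(0, T̄ − 11.3)): 83.3, 44.8, 28.7, 42.7, 70.7, 0.0, 17.5, 7.7, 63.7, 0.0, 0.0, 0.0, 89.6.
Season total = 448.7 DD.
Complete generations = ⌊448.7 / 189⌋ = 2.

2 generations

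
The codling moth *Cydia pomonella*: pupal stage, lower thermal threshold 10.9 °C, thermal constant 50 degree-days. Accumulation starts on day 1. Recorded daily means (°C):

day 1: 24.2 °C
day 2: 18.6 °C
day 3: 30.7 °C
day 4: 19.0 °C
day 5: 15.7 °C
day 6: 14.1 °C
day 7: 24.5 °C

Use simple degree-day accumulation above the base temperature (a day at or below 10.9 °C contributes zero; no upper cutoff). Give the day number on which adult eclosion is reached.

day 5

Daily DD above 10.9 °C: 13.3, 7.7, 19.8, 8.1, 4.8, 3.2, 13.6.
Cumulative: 13.3, 21.0, 40.8, 48.9, 53.7, 56.9, 70.5.
The total first reaches 50 DD on day 5.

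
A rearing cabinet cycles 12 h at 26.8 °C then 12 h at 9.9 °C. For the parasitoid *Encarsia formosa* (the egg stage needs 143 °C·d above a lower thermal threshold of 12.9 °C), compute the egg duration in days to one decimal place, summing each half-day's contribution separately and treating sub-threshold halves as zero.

Day half: max(0, 26.8 − 12.9) × 0.5 = 13.9 × 0.5 = 6.95 DD.
Night half: max(0, 9.9 − 12.9) × 0.5 = 0.0 × 0.5 = 0.00 DD.
Per 24 h: 6.95 DD/day.
Duration = 143 / 6.95 = 20.576 ≈ 20.6 days.

20.6 days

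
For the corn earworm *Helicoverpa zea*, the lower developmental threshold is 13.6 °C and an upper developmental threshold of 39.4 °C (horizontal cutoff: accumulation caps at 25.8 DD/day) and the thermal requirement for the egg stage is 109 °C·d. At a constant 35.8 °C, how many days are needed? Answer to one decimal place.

Daily accumulation = 35.8 − 13.6 = 22.2 DD/day.
Duration = 109 / 22.2 = 4.910 ≈ 4.9 days.

4.9 days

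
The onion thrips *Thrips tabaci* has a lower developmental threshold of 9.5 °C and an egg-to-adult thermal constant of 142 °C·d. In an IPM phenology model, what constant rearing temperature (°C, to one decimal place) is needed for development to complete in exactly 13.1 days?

20.3 °C

Required daily accumulation = 142 / 13.1 = 10.840 DD/day.
T = T_base + 10.840 = 9.5 + 10.840 = 20.340 ≈ 20.3 °C.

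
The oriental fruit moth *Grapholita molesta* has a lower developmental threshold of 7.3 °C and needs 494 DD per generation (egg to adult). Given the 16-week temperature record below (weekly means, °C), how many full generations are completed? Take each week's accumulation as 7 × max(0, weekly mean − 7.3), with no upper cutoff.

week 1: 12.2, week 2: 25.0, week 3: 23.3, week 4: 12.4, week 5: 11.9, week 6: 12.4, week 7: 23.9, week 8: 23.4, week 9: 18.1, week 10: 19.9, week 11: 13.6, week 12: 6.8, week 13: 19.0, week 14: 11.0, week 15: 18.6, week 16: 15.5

Weekly DD (7 × max(0, T̄ − 7.3)): 34.3, 123.9, 112.0, 35.7, 32.2, 35.7, 116.2, 112.7, 75.6, 88.2, 44.1, 0.0, 81.9, 25.9, 79.1, 57.4.
Season total = 1054.9 DD.
Complete generations = ⌊1054.9 / 494⌋ = 2.

2 generations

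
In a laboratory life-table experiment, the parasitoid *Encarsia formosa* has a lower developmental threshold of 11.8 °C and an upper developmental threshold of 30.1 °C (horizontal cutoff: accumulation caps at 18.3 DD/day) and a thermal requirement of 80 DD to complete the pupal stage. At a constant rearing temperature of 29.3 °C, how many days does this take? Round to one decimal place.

4.6 days

Daily accumulation = 29.3 − 11.8 = 17.5 DD/day.
Duration = 80 / 17.5 = 4.571 ≈ 4.6 days.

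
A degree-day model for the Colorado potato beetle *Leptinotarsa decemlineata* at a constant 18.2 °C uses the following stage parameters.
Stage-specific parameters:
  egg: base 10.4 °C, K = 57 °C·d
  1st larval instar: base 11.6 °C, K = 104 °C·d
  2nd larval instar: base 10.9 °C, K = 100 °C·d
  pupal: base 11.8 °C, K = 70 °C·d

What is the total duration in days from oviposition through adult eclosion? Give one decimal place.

47.7 days

egg: 57 / (18.2 − 10.4) = 57 / 7.8 = 7.308 d.
1st larval instar: 104 / (18.2 − 11.6) = 104 / 6.6 = 15.758 d.
2nd larval instar: 100 / (18.2 − 10.9) = 100 / 7.3 = 13.699 d.
pupal: 70 / (18.2 − 11.8) = 70 / 6.4 = 10.938 d.
Sum = 47.701 ≈ 47.7 days.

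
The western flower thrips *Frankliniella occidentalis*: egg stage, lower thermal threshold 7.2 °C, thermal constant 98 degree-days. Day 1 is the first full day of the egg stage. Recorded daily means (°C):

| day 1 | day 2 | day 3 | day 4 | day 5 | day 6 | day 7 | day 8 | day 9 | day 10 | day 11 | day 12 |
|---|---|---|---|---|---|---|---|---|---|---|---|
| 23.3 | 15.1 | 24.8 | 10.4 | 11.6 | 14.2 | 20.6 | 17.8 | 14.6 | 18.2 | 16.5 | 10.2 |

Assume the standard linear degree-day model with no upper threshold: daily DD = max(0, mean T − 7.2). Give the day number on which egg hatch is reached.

Daily DD above 7.2 °C: 16.1, 7.9, 17.6, 3.2, 4.4, 7.0, 13.4, 10.6, 7.4, 11.0, 9.3, 3.0.
Cumulative: 16.1, 24.0, 41.6, 44.8, 49.2, 56.2, 69.6, 80.2, 87.6, 98.6, 107.9, 110.9.
The total first reaches 98 DD on day 10.

day 10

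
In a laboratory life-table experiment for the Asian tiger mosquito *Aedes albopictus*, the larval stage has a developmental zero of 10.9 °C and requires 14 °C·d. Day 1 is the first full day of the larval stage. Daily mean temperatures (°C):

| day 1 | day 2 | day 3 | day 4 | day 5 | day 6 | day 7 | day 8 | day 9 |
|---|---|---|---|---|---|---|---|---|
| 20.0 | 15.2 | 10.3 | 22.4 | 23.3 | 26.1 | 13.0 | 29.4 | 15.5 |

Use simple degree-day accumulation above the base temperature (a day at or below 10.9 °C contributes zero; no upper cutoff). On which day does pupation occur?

Daily DD above 10.9 °C: 9.1, 4.3, 0.0, 11.5, 12.4, 15.2, 2.1, 18.5, 4.6.
Cumulative: 9.1, 13.4, 13.4, 24.9, 37.3, 52.5, 54.6, 73.1, 77.7.
The total first reaches 14 DD on day 4.

day 4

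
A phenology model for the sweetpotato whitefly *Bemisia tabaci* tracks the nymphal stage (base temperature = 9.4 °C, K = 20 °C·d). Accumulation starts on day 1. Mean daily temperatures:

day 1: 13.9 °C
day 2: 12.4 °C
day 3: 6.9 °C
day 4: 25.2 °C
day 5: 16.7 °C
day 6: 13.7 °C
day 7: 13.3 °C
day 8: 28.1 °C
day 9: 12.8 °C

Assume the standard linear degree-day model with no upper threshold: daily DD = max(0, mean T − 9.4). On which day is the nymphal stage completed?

Daily DD above 9.4 °C: 4.5, 3.0, 0.0, 15.8, 7.3, 4.3, 3.9, 18.7, 3.4.
Cumulative: 4.5, 7.5, 7.5, 23.3, 30.6, 34.9, 38.8, 57.5, 60.9.
The total first reaches 20 DD on day 4.

day 4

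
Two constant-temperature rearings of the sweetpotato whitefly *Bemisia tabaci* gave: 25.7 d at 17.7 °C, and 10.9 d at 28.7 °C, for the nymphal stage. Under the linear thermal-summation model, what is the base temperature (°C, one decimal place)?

Under the model K = D·(T − T_b), so D₁·(T₁ − T_b) = D₂·(T₂ − T_b).
25.7·(17.7 − T_b) = 10.9·(28.7 − T_b)
T_b = (25.7·17.7 − 10.9·28.7) / (25.7 − 10.9) = 142.06 / 14.8 = 9.599 °C ≈ 9.6 °C.

9.6 °C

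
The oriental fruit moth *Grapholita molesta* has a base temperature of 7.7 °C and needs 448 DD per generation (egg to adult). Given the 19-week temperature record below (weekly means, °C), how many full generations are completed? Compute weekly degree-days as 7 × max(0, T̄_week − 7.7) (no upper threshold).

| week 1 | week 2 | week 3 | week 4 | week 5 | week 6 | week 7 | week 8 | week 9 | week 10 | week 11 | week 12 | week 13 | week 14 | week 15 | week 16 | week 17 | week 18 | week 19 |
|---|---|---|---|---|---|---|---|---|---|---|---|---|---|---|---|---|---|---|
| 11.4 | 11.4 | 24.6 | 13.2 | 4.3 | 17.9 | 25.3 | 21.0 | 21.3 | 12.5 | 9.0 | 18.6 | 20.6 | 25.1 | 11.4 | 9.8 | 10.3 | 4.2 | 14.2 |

2 generations

Weekly DD (7 × max(0, T̄ − 7.7)): 25.9, 25.9, 118.3, 38.5, 0.0, 71.4, 123.2, 93.1, 95.2, 33.6, 9.1, 76.3, 90.3, 121.8, 25.9, 14.7, 18.2, 0.0, 45.5.
Season total = 1026.9 DD.
Complete generations = ⌊1026.9 / 448⌋ = 2.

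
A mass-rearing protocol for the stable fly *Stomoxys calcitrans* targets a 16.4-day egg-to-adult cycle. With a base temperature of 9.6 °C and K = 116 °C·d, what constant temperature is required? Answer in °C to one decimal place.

16.7 °C

Required daily accumulation = 116 / 16.4 = 7.073 DD/day.
T = T_base + 7.073 = 9.6 + 7.073 = 16.673 ≈ 16.7 °C.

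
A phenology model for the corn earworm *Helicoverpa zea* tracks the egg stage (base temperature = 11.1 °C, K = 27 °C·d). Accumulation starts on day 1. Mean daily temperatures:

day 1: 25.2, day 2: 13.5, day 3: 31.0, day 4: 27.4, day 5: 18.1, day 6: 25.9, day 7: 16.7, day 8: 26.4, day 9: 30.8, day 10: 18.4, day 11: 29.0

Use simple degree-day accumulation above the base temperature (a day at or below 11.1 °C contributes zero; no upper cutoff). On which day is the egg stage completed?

Daily DD above 11.1 °C: 14.1, 2.4, 19.9, 16.3, 7.0, 14.8, 5.6, 15.3, 19.7, 7.3, 17.9.
Cumulative: 14.1, 16.5, 36.4, 52.7, 59.7, 74.5, 80.1, 95.4, 115.1, 122.4, 140.3.
The total first reaches 27 DD on day 3.

day 3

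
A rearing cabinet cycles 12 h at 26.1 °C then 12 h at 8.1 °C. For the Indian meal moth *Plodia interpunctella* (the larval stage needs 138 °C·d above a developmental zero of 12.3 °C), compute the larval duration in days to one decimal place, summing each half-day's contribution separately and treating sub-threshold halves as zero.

20.0 days

Day half: max(0, 26.1 − 12.3) × 0.5 = 13.8 × 0.5 = 6.90 DD.
Night half: max(0, 8.1 − 12.3) × 0.5 = 0.0 × 0.5 = 0.00 DD.
Per 24 h: 6.90 DD/day.
Duration = 138 / 6.90 = 20.000 ≈ 20.0 days.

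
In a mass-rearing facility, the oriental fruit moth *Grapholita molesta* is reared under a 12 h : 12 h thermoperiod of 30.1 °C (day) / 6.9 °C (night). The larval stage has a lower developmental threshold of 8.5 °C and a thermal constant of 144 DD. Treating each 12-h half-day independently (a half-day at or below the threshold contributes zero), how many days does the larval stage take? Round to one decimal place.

13.3 days

Day half: max(0, 30.1 − 8.5) × 0.5 = 21.6 × 0.5 = 10.80 DD.
Night half: max(0, 6.9 − 8.5) × 0.5 = 0.0 × 0.5 = 0.00 DD.
Per 24 h: 10.80 DD/day.
Duration = 144 / 10.80 = 13.333 ≈ 13.3 days.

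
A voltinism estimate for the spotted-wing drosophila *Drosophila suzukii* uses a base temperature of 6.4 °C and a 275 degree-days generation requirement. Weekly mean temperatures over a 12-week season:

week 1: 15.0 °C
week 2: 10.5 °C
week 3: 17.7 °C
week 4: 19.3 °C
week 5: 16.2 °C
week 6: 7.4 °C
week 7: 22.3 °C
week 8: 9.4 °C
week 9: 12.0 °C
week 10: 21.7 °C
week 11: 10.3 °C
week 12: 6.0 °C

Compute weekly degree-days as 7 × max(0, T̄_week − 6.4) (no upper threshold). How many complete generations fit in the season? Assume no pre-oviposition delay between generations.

2 generations

Weekly DD (7 × max(0, T̄ − 6.4)): 60.2, 28.7, 79.1, 90.3, 68.6, 7.0, 111.3, 21.0, 39.2, 107.1, 27.3, 0.0.
Season total = 639.8 DD.
Complete generations = ⌊639.8 / 275⌋ = 2.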